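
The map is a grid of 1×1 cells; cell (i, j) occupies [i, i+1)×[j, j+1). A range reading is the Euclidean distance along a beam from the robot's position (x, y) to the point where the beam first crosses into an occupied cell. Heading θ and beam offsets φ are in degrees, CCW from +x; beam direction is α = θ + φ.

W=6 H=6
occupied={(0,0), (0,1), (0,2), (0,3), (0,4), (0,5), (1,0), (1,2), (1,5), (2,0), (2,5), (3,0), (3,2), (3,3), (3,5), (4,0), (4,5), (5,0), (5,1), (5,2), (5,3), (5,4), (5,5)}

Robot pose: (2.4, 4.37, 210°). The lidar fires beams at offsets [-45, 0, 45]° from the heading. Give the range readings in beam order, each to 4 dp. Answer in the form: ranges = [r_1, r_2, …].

beam 1: φ=-45°, α=165°
  dir = (cos 165°, sin 165°) = (-0.9659, 0.2588); from cell (2,4)
  next x-line at t=0.4141, next y-line at t=2.4341; Δt_x=1.0353, Δt_y=3.8637
    x: enter (1,4) at t=0.4141
    x: enter (0,4) at t=1.4494 ← occupied
  → r_1 = 1.4494
beam 2: φ=0°, α=210°
  dir = (cos 210°, sin 210°) = (-0.8660, -0.5000); from cell (2,4)
  next x-line at t=0.4619, next y-line at t=0.7400; Δt_x=1.1547, Δt_y=2.0000
    x: enter (1,4) at t=0.4619
    y: enter (1,3) at t=0.7400
    x: enter (0,3) at t=1.6166 ← occupied
  → r_2 = 1.6166
beam 3: φ=45°, α=255°
  dir = (cos 255°, sin 255°) = (-0.2588, -0.9659); from cell (2,4)
  next x-line at t=1.5455, next y-line at t=0.3831; Δt_x=3.8637, Δt_y=1.0353
    y: enter (2,3) at t=0.3831
    y: enter (2,2) at t=1.4183
    x: enter (1,2) at t=1.5455 ← occupied
  → r_3 = 1.5455

ranges = [1.4494, 1.6166, 1.5455]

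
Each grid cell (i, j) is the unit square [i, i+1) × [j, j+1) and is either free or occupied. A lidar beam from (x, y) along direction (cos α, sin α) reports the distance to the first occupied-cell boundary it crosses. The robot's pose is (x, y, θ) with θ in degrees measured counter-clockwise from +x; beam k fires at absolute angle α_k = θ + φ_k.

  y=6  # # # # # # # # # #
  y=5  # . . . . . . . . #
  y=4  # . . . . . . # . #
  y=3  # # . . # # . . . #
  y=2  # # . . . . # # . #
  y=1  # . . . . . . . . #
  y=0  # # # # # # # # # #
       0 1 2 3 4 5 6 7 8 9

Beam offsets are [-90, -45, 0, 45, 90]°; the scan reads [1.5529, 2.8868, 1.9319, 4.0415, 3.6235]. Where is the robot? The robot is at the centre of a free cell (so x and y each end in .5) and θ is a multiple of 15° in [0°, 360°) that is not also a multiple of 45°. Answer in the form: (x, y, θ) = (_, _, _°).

Enumerate (i+0.5, j+0.5, θ) over the 33 free cells and 16 admissible headings. For each, cast all 5 beams and compare to the given ranges.
  (2.5, 3.5, 60°): beam 1 = 5.0000 ≠ 1.5529 ✗
  (4.5, 1.5, 255°): beam 1 = 2.5882 ≠ 1.5529 ✗
  (3.5, 5.5, 195°): beam 1 = 0.5176 ≠ 1.5529 ✗
  (7.5, 1.5, 75°): beam 2 = 1.7321 ≠ 2.8868 ✗
  (6.5, 5.5, 60°): beam 1 = 1.0000 ≠ 1.5529 ✗
  …
  (3.5, 4.5, 195°): r_1=1.5529, r_2=2.8868, r_3=1.9319, r_4=4.0415, r_5=3.6235 — all match ✓
Only this pose fits every beam.

(x, y, θ) = (3.5, 4.5, 195°)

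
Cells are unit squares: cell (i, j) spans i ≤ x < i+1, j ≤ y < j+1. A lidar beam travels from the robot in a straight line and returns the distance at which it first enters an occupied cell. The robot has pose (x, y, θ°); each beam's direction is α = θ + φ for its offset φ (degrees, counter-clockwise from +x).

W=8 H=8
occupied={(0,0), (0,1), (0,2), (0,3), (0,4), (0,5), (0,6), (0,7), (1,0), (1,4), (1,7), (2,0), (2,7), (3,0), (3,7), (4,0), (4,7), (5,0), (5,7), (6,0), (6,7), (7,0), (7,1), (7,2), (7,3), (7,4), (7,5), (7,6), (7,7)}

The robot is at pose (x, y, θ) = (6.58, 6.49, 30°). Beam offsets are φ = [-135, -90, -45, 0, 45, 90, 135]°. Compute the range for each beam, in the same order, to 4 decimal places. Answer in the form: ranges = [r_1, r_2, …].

beam 1: φ=-135°, α=255°
  cosα=-0.2588 sinα=-0.9659 | (6,6) | tMaxX 2.2409 tMaxY 0.5073 | tΔX 3.8637 tΔY 1.0353
    t=0.5073 [y] (6,5)
    t=1.5426 [y] (6,4)
    t=2.2409 [x] (5,4)
    t=2.5778 [y] (5,3)
    t=3.6131 [y] (5,2)
    t=4.6484 [y] (5,1)
    t=5.6837 [y] (5,0) — stop
  → r_1 = 5.6837
beam 2: φ=-90°, α=300°
  cosα=0.5000 sinα=-0.8660 | (6,6) | tMaxX 0.8400 tMaxY 0.5658 | tΔX 2.0000 tΔY 1.1547
    t=0.5658 [y] (6,5)
    t=0.8400 [x] (7,5) — stop
  → r_2 = 0.8400
beam 3: φ=-45°, α=345°
  cosα=0.9659 sinα=-0.2588 | (6,6) | tMaxX 0.4348 tMaxY 1.8932 | tΔX 1.0353 tΔY 3.8637
    t=0.4348 [x] (7,6) — stop
  → r_3 = 0.4348
beam 4: φ=0°, α=30°
  cosα=0.8660 sinα=0.5000 | (6,6) | tMaxX 0.4850 tMaxY 1.0200 | tΔX 1.1547 tΔY 2.0000
    t=0.4850 [x] (7,6) — stop
  → r_4 = 0.4850
beam 5: φ=45°, α=75°
  cosα=0.2588 sinα=0.9659 | (6,6) | tMaxX 1.6228 tMaxY 0.5280 | tΔX 3.8637 tΔY 1.0353
    t=0.5280 [y] (6,7) — stop
  → r_5 = 0.5280
beam 6: φ=90°, α=120°
  cosα=-0.5000 sinα=0.8660 | (6,6) | tMaxX 1.1600 tMaxY 0.5889 | tΔX 2.0000 tΔY 1.1547
    t=0.5889 [y] (6,7) — stop
  → r_6 = 0.5889
beam 7: φ=135°, α=165°
  cosα=-0.9659 sinα=0.2588 | (6,6) | tMaxX 0.6005 tMaxY 1.9705 | tΔX 1.0353 tΔY 3.8637
    t=0.6005 [x] (5,6)
    t=1.6357 [x] (4,6)
    t=1.9705 [y] (4,7) — stop
  → r_7 = 1.9705

ranges = [5.6837, 0.8400, 0.4348, 0.4850, 0.5280, 0.5889, 1.9705]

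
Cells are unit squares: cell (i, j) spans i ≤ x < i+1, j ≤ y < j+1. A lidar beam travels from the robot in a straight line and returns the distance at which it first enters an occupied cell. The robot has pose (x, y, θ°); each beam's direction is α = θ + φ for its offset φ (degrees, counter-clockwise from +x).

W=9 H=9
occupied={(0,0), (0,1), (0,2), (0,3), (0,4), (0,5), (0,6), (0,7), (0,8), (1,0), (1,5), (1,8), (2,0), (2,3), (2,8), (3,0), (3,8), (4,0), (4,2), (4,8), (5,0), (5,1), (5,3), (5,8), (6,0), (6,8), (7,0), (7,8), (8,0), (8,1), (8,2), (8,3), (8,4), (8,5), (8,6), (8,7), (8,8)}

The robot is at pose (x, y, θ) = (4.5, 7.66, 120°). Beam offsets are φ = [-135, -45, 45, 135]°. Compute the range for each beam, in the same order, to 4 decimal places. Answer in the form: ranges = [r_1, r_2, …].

ranges = [3.6235, 0.3520, 1.3137, 6.8949]

beam 1: φ=-135°, α=345°
  cosα=0.9659 sinα=-0.2588 | (4,7) | tMaxX 0.5176 tMaxY 2.5500 | tΔX 1.0353 tΔY 3.8637
    t=0.5176 [x] (5,7)
    t=1.5529 [x] (6,7)
    t=2.5500 [y] (6,6)
    t=2.5882 [x] (7,6)
    t=3.6235 [x] (8,6) — stop
  → r_1 = 3.6235
beam 2: φ=-45°, α=75°
  cosα=0.2588 sinα=0.9659 | (4,7) | tMaxX 1.9319 tMaxY 0.3520 | tΔX 3.8637 tΔY 1.0353
    t=0.3520 [y] (4,8) — stop
  → r_2 = 0.3520
beam 3: φ=45°, α=165°
  cosα=-0.9659 sinα=0.2588 | (4,7) | tMaxX 0.5176 tMaxY 1.3137 | tΔX 1.0353 tΔY 3.8637
    t=0.5176 [x] (3,7)
    t=1.3137 [y] (3,8) — stop
  → r_3 = 1.3137
beam 4: φ=135°, α=255°
  cosα=-0.2588 sinα=-0.9659 | (4,7) | tMaxX 1.9319 tMaxY 0.6833 | tΔX 3.8637 tΔY 1.0353
    t=0.6833 [y] (4,6)
    t=1.7186 [y] (4,5)
    t=1.9319 [x] (3,5)
    t=2.7538 [y] (3,4)
    t=3.7891 [y] (3,3)
    t=4.8244 [y] (3,2)
    t=5.7956 [x] (2,2)
    t=5.8597 [y] (2,1)
    t=6.8949 [y] (2,0) — stop
  → r_4 = 6.8949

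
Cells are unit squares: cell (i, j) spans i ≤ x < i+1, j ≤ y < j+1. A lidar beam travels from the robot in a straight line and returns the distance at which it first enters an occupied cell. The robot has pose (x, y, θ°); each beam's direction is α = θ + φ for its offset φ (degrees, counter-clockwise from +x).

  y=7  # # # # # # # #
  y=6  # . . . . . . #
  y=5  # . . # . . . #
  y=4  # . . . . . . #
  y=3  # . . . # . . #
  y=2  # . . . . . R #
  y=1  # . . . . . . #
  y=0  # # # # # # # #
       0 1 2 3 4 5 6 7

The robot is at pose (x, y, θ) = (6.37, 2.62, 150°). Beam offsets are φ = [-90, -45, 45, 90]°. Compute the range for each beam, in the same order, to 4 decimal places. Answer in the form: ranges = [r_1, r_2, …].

beam 1: φ=-90°, α=60°
  dir = (cos 60°, sin 60°) = (0.5000, 0.8660); from cell (6,2)
  next x-line at t=1.2600, next y-line at t=0.4388; Δt_x=2.0000, Δt_y=1.1547
    y: enter (6,3) at t=0.4388
    x: enter (7,3) at t=1.2600 ← occupied
  → r_1 = 1.2600
beam 2: φ=-45°, α=105°
  dir = (cos 105°, sin 105°) = (-0.2588, 0.9659); from cell (6,2)
  next x-line at t=1.4296, next y-line at t=0.3934; Δt_x=3.8637, Δt_y=1.0353
    y: enter (6,3) at t=0.3934
    y: enter (6,4) at t=1.4287
    x: enter (5,4) at t=1.4296
    y: enter (5,5) at t=2.4640
    y: enter (5,6) at t=3.4992
    y: enter (5,7) at t=4.5345 ← occupied
  → r_2 = 4.5345
beam 3: φ=45°, α=195°
  dir = (cos 195°, sin 195°) = (-0.9659, -0.2588); from cell (6,2)
  next x-line at t=0.3831, next y-line at t=2.3955; Δt_x=1.0353, Δt_y=3.8637
    x: enter (5,2) at t=0.3831
    x: enter (4,2) at t=1.4183
    y: enter (4,1) at t=2.3955
    x: enter (3,1) at t=2.4536
    x: enter (2,1) at t=3.4889
    x: enter (1,1) at t=4.5242
    x: enter (0,1) at t=5.5594 ← occupied
  → r_3 = 5.5594
beam 4: φ=90°, α=240°
  dir = (cos 240°, sin 240°) = (-0.5000, -0.8660); from cell (6,2)
  next x-line at t=0.7400, next y-line at t=0.7159; Δt_x=2.0000, Δt_y=1.1547
    y: enter (6,1) at t=0.7159
    x: enter (5,1) at t=0.7400
    y: enter (5,0) at t=1.8706 ← occupied
  → r_4 = 1.8706

ranges = [1.2600, 4.5345, 5.5594, 1.8706]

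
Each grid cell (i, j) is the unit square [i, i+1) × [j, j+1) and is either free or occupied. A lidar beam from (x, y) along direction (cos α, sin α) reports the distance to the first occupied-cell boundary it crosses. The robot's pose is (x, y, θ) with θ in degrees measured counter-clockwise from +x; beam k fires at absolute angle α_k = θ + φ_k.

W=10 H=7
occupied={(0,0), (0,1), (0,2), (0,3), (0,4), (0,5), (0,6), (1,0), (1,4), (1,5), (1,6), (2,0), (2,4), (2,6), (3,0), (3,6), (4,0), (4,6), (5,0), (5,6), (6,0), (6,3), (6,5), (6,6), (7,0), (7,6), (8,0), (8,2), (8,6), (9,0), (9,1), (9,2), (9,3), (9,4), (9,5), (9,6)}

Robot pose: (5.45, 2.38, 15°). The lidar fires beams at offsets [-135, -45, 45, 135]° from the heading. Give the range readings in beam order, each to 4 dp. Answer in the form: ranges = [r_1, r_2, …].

ranges = [1.5935, 2.7600, 1.1000, 3.2400]

beam 1: φ=-135°, α=240°
  cosα=-0.5000 sinα=-0.8660 | (5,2) | tMaxX 0.9000 tMaxY 0.4388 | tΔX 2.0000 tΔY 1.1547
    t=0.4388 [y] (5,1)
    t=0.9000 [x] (4,1)
    t=1.5935 [y] (4,0) — stop
  → r_1 = 1.5935
beam 2: φ=-45°, α=330°
  cosα=0.8660 sinα=-0.5000 | (5,2) | tMaxX 0.6351 tMaxY 0.7600 | tΔX 1.1547 tΔY 2.0000
    t=0.6351 [x] (6,2)
    t=0.7600 [y] (6,1)
    t=1.7898 [x] (7,1)
    t=2.7600 [y] (7,0) — stop
  → r_2 = 2.7600
beam 3: φ=45°, α=60°
  cosα=0.5000 sinα=0.8660 | (5,2) | tMaxX 1.1000 tMaxY 0.7159 | tΔX 2.0000 tΔY 1.1547
    t=0.7159 [y] (5,3)
    t=1.1000 [x] (6,3) — stop
  → r_3 = 1.1000
beam 4: φ=135°, α=150°
  cosα=-0.8660 sinα=0.5000 | (5,2) | tMaxX 0.5196 tMaxY 1.2400 | tΔX 1.1547 tΔY 2.0000
    t=0.5196 [x] (4,2)
    t=1.2400 [y] (4,3)
    t=1.6743 [x] (3,3)
    t=2.8290 [x] (2,3)
    t=3.2400 [y] (2,4) — stop
  → r_4 = 3.2400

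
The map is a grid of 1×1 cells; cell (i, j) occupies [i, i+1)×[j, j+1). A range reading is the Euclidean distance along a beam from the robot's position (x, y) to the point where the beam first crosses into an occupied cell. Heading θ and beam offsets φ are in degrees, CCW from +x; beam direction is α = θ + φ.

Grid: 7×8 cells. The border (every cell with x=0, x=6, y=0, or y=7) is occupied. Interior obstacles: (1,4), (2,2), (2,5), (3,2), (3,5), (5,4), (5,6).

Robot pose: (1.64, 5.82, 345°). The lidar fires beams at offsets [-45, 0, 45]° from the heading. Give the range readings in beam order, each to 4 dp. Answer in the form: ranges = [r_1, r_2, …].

ranges = [0.7200, 0.3727, 2.3600]

beam 1: φ=-45°, α=300°
  direction (0.5000, -0.8660); cell (1,5); t to first gridline: x 0.7200, y 0.9469 (then +2.0000 / +1.1547)
    (2,5) via x @ 0.7200  # hit
  → r_1 = 0.7200
beam 2: φ=0°, α=345°
  direction (0.9659, -0.2588); cell (1,5); t to first gridline: x 0.3727, y 3.1682 (then +1.0353 / +3.8637)
    (2,5) via x @ 0.3727  # hit
  → r_2 = 0.3727
beam 3: φ=45°, α=30°
  direction (0.8660, 0.5000); cell (1,5); t to first gridline: x 0.4157, y 0.3600 (then +1.1547 / +2.0000)
    (1,6) via y @ 0.3600
    (2,6) via x @ 0.4157
    (3,6) via x @ 1.5704
    (3,7) via y @ 2.3600  # hit
  → r_3 = 2.3600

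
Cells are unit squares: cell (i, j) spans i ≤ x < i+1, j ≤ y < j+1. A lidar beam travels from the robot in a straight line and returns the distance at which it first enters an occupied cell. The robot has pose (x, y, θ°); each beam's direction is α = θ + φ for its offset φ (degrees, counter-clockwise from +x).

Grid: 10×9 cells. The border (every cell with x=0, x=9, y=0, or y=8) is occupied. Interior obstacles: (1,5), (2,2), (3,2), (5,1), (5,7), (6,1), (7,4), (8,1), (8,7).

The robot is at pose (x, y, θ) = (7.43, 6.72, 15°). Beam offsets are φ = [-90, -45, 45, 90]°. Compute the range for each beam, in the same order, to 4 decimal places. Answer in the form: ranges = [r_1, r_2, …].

beam 1: φ=-90°, α=285°
  cosα=0.2588 sinα=-0.9659 | (7,6) | tMaxX 2.2023 tMaxY 0.7454 | tΔX 3.8637 tΔY 1.0353
    t=0.7454 [y] (7,5)
    t=1.7807 [y] (7,4) — stop
  → r_1 = 1.7807
beam 2: φ=-45°, α=330°
  cosα=0.8660 sinα=-0.5000 | (7,6) | tMaxX 0.6582 tMaxY 1.4400 | tΔX 1.1547 tΔY 2.0000
    t=0.6582 [x] (8,6)
    t=1.4400 [y] (8,5)
    t=1.8129 [x] (9,5) — stop
  → r_2 = 1.8129
beam 3: φ=45°, α=60°
  cosα=0.5000 sinα=0.8660 | (7,6) | tMaxX 1.1400 tMaxY 0.3233 | tΔX 2.0000 tΔY 1.1547
    t=0.3233 [y] (7,7)
    t=1.1400 [x] (8,7) — stop
  → r_3 = 1.1400
beam 4: φ=90°, α=105°
  cosα=-0.2588 sinα=0.9659 | (7,6) | tMaxX 1.6614 tMaxY 0.2899 | tΔX 3.8637 tΔY 1.0353
    t=0.2899 [y] (7,7)
    t=1.3252 [y] (7,8) — stop
  → r_4 = 1.3252

ranges = [1.7807, 1.8129, 1.1400, 1.3252]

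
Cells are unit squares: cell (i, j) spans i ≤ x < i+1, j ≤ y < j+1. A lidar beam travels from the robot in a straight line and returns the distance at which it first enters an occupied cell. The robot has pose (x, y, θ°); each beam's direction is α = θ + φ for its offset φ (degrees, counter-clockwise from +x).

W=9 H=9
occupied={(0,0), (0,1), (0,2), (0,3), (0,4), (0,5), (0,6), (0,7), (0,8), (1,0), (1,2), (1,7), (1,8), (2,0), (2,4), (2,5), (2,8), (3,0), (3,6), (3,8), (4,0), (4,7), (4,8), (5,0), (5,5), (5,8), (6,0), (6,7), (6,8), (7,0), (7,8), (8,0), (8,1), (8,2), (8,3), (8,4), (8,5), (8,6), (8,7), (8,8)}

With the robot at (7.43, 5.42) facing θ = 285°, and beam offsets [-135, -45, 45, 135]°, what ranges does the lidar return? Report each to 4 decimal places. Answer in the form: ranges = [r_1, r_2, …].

beam 1: φ=-135°, α=150°
  d=(-0.8660,0.5000)  start (7,5)  tX=0.4965 tY=1.1600  stride 1/|dx|=1.1547 1/|dy|=2.0000
    cross x-line → (6,5), t=0.4965
    cross y-line → (6,6), t=1.1600
    cross x-line → (5,6), t=1.6512
    cross x-line → (4,6), t=2.8059
    cross y-line → (4,7), t=3.1600 (wall)
  → r_1 = 3.1600
beam 2: φ=-45°, α=240°
  d=(-0.5000,-0.8660)  start (7,5)  tX=0.8600 tY=0.4850  stride 1/|dx|=2.0000 1/|dy|=1.1547
    cross y-line → (7,4), t=0.4850
    cross x-line → (6,4), t=0.8600
    cross y-line → (6,3), t=1.6397
    cross y-line → (6,2), t=2.7944
    cross x-line → (5,2), t=2.8600
    cross y-line → (5,1), t=3.9491
    cross x-line → (4,1), t=4.8600
    cross y-line → (4,0), t=5.1038 (wall)
  → r_2 = 5.1038
beam 3: φ=45°, α=330°
  d=(0.8660,-0.5000)  start (7,5)  tX=0.6582 tY=0.8400  stride 1/|dx|=1.1547 1/|dy|=2.0000
    cross x-line → (8,5), t=0.6582 (wall)
  → r_3 = 0.6582
beam 4: φ=135°, α=60°
  d=(0.5000,0.8660)  start (7,5)  tX=1.1400 tY=0.6697  stride 1/|dx|=2.0000 1/|dy|=1.1547
    cross y-line → (7,6), t=0.6697
    cross x-line → (8,6), t=1.1400 (wall)
  → r_4 = 1.1400

ranges = [3.1600, 5.1038, 0.6582, 1.1400]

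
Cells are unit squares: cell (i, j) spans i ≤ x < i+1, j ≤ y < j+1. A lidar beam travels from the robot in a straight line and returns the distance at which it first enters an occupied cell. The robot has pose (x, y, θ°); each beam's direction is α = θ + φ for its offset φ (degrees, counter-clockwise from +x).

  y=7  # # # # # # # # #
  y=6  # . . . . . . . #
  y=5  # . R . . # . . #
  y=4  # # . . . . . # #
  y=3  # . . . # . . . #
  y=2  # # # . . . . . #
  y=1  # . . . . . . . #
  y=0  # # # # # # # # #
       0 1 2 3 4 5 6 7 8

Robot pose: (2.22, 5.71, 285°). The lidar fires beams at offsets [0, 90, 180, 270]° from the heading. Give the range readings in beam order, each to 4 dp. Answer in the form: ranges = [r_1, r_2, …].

ranges = [2.8056, 4.9842, 1.3355, 1.2630]

beam 1: φ=0°, α=285°
  cosα=0.2588 sinα=-0.9659 | (2,5) | tMaxX 3.0137 tMaxY 0.7350 | tΔX 3.8637 tΔY 1.0353
    t=0.7350 [y] (2,4)
    t=1.7703 [y] (2,3)
    t=2.8056 [y] (2,2) — stop
  → r_1 = 2.8056
beam 2: φ=90°, α=15°
  cosα=0.9659 sinα=0.2588 | (2,5) | tMaxX 0.8075 tMaxY 1.1205 | tΔX 1.0353 tΔY 3.8637
    t=0.8075 [x] (3,5)
    t=1.1205 [y] (3,6)
    t=1.8428 [x] (4,6)
    t=2.8781 [x] (5,6)
    t=3.9133 [x] (6,6)
    t=4.9486 [x] (7,6)
    t=4.9842 [y] (7,7) — stop
  → r_2 = 4.9842
beam 3: φ=180°, α=105°
  cosα=-0.2588 sinα=0.9659 | (2,5) | tMaxX 0.8500 tMaxY 0.3002 | tΔX 3.8637 tΔY 1.0353
    t=0.3002 [y] (2,6)
    t=0.8500 [x] (1,6)
    t=1.3355 [y] (1,7) — stop
  → r_3 = 1.3355
beam 4: φ=270°, α=195°
  cosα=-0.9659 sinα=-0.2588 | (2,5) | tMaxX 0.2278 tMaxY 2.7432 | tΔX 1.0353 tΔY 3.8637
    t=0.2278 [x] (1,5)
    t=1.2630 [x] (0,5) — stop
  → r_4 = 1.2630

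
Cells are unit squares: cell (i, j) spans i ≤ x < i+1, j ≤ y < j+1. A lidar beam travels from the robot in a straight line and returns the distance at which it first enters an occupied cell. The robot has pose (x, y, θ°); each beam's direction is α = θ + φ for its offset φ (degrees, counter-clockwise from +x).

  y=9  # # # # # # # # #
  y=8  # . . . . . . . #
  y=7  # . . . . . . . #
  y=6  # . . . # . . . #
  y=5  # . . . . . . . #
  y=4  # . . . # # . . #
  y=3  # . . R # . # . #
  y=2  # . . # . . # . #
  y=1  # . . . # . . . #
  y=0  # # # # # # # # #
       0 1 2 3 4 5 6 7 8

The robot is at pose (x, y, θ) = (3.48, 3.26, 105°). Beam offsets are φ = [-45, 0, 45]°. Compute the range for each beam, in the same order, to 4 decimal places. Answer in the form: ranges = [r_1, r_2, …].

ranges = [1.0400, 5.9425, 2.8637]

beam 1: φ=-45°, α=60°
  cosα=0.5000 sinα=0.8660 | (3,3) | tMaxX 1.0400 tMaxY 0.8545 | tΔX 2.0000 tΔY 1.1547
    t=0.8545 [y] (3,4)
    t=1.0400 [x] (4,4) — stop
  → r_1 = 1.0400
beam 2: φ=0°, α=105°
  cosα=-0.2588 sinα=0.9659 | (3,3) | tMaxX 1.8546 tMaxY 0.7661 | tΔX 3.8637 tΔY 1.0353
    t=0.7661 [y] (3,4)
    t=1.8014 [y] (3,5)
    t=1.8546 [x] (2,5)
    t=2.8367 [y] (2,6)
    t=3.8719 [y] (2,7)
    t=4.9072 [y] (2,8)
    t=5.7183 [x] (1,8)
    t=5.9425 [y] (1,9) — stop
  → r_2 = 5.9425
beam 3: φ=45°, α=150°
  cosα=-0.8660 sinα=0.5000 | (3,3) | tMaxX 0.5543 tMaxY 1.4800 | tΔX 1.1547 tΔY 2.0000
    t=0.5543 [x] (2,3)
    t=1.4800 [y] (2,4)
    t=1.7090 [x] (1,4)
    t=2.8637 [x] (0,4) — stop
  → r_3 = 2.8637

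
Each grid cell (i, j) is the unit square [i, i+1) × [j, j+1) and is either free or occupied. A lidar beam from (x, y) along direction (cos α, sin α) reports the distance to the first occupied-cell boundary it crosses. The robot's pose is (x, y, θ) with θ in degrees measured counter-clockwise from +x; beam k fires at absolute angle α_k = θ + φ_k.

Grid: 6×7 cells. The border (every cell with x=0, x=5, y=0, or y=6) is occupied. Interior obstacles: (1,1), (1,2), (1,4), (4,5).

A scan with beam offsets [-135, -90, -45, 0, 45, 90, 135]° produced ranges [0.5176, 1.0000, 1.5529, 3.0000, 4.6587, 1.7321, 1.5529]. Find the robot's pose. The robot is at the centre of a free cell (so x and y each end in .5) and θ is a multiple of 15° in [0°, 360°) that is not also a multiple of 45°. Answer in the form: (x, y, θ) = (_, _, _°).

(x, y, θ) = (3.5, 1.5, 60°)

Enumerate (i+0.5, j+0.5, θ) over the 16 free cells and 16 admissible headings. For each, cast all 7 beams and compare to the given ranges.
  (3.5, 2.5, 210°): beam 1 = 2.5882 ≠ 0.5176 ✗
  (1.5, 3.5, 165°): beam 1 = 3.0000 ≠ 0.5176 ✗
  (2.5, 2.5, 165°): beam 1 = 2.8868 ≠ 0.5176 ✗
  (3.5, 4.5, 300°): beam 1 = 1.5529 ≠ 0.5176 ✗
  …
  (3.5, 1.5, 60°): r_1=0.5176, r_2=1.0000, r_3=1.5529, r_4=3.0000, r_5=4.6587, r_6=1.7321, r_7=1.5529 — all match ✓
No second candidate reproduces the full scan.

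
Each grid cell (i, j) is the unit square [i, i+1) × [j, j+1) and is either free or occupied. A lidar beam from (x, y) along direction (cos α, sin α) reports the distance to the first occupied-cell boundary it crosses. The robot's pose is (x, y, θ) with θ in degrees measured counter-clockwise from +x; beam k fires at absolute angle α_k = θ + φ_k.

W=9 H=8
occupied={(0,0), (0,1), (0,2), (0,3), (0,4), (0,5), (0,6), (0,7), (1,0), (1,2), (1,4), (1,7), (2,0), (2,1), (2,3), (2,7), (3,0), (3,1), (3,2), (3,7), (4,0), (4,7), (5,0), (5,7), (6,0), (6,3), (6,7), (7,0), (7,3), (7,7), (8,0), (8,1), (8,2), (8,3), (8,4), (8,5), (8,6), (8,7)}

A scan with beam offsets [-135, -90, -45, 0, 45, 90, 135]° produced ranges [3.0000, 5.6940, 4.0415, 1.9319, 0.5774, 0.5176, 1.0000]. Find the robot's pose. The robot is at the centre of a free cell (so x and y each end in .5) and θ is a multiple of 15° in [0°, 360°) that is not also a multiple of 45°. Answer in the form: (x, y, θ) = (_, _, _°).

(x, y, θ) = (4.5, 6.5, 15°)

Enumerate (i+0.5, j+0.5, θ) over the 34 free cells and 16 admissible headings. For each, cast all 7 beams and compare to the given ranges.
  (5.5, 1.5, 255°): beam 1 = 6.3509 ≠ 3.0000 ✗
  (7.5, 5.5, 120°): beam 1 = 0.5176 ≠ 3.0000 ✗
  (3.5, 4.5, 300°): beam 1 = 1.5529 ≠ 3.0000 ✗
  (7.5, 6.5, 75°): beam 1 = 1.0000 ≠ 3.0000 ✗
  …
  (4.5, 6.5, 15°): r_1=3.0000, r_2=5.6940, r_3=4.0415, r_4=1.9319, r_5=0.5774, r_6=0.5176, r_7=1.0000 — all match ✓
Only this pose fits every beam.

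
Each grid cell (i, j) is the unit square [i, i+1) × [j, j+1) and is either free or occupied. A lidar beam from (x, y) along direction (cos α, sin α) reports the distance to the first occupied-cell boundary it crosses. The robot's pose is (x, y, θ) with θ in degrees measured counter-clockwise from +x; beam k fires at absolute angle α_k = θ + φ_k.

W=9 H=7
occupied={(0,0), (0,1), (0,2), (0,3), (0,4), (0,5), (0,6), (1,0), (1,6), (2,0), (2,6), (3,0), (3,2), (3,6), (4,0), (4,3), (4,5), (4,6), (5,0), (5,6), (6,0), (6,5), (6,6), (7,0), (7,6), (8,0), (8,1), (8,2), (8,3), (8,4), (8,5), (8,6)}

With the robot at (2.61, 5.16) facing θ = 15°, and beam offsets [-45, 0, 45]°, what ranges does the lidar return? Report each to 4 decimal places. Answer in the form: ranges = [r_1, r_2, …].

ranges = [2.3200, 1.4390, 0.9699]

beam 1: φ=-45°, α=330°
  cosα=0.8660 sinα=-0.5000 | (2,5) | tMaxX 0.4503 tMaxY 0.3200 | tΔX 1.1547 tΔY 2.0000
    t=0.3200 [y] (2,4)
    t=0.4503 [x] (3,4)
    t=1.6050 [x] (4,4)
    t=2.3200 [y] (4,3) — stop
  → r_1 = 2.3200
beam 2: φ=0°, α=15°
  cosα=0.9659 sinα=0.2588 | (2,5) | tMaxX 0.4038 tMaxY 3.2455 | tΔX 1.0353 tΔY 3.8637
    t=0.4038 [x] (3,5)
    t=1.4390 [x] (4,5) — stop
  → r_2 = 1.4390
beam 3: φ=45°, α=60°
  cosα=0.5000 sinα=0.8660 | (2,5) | tMaxX 0.7800 tMaxY 0.9699 | tΔX 2.0000 tΔY 1.1547
    t=0.7800 [x] (3,5)
    t=0.9699 [y] (3,6) — stop
  → r_3 = 0.9699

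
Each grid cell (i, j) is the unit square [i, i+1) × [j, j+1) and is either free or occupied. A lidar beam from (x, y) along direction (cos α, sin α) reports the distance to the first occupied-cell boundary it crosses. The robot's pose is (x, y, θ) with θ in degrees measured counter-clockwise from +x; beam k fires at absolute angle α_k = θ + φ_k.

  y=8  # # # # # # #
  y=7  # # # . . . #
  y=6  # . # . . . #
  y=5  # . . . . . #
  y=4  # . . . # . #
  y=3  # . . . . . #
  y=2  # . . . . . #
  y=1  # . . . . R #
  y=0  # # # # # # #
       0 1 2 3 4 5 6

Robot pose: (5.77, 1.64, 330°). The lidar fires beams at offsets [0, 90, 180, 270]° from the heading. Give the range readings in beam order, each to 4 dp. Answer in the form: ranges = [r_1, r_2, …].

ranges = [0.2656, 0.4600, 5.5079, 0.7390]

beam 1: φ=0°, α=330°
  cosα=0.8660 sinα=-0.5000 | (5,1) | tMaxX 0.2656 tMaxY 1.2800 | tΔX 1.1547 tΔY 2.0000
    t=0.2656 [x] (6,1) — stop
  → r_1 = 0.2656
beam 2: φ=90°, α=60°
  cosα=0.5000 sinα=0.8660 | (5,1) | tMaxX 0.4600 tMaxY 0.4157 | tΔX 2.0000 tΔY 1.1547
    t=0.4157 [y] (5,2)
    t=0.4600 [x] (6,2) — stop
  → r_2 = 0.4600
beam 3: φ=180°, α=150°
  cosα=-0.8660 sinα=0.5000 | (5,1) | tMaxX 0.8891 tMaxY 0.7200 | tΔX 1.1547 tΔY 2.0000
    t=0.7200 [y] (5,2)
    t=0.8891 [x] (4,2)
    t=2.0438 [x] (3,2)
    t=2.7200 [y] (3,3)
    t=3.1985 [x] (2,3)
    t=4.3532 [x] (1,3)
    t=4.7200 [y] (1,4)
    t=5.5079 [x] (0,4) — stop
  → r_3 = 5.5079
beam 4: φ=270°, α=240°
  cosα=-0.5000 sinα=-0.8660 | (5,1) | tMaxX 1.5400 tMaxY 0.7390 | tΔX 2.0000 tΔY 1.1547
    t=0.7390 [y] (5,0) — stop
  → r_4 = 0.7390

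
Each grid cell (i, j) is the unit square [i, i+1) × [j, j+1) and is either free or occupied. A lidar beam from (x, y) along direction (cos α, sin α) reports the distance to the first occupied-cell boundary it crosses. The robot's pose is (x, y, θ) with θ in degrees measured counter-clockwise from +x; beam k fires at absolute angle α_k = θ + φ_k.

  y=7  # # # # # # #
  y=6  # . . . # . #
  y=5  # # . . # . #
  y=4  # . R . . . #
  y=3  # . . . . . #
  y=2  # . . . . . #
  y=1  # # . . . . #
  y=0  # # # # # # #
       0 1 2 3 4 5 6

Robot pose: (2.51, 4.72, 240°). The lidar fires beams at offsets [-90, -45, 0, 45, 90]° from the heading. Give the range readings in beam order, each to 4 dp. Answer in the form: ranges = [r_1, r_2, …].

beam 1: φ=-90°, α=150°
  direction (-0.8660, 0.5000); cell (2,4); t to first gridline: x 0.5889, y 0.5600 (then +1.1547 / +2.0000)
    (2,5) via y @ 0.5600
    (1,5) via x @ 0.5889  # hit
  → r_1 = 0.5889
beam 2: φ=-45°, α=195°
  direction (-0.9659, -0.2588); cell (2,4); t to first gridline: x 0.5280, y 2.7819 (then +1.0353 / +3.8637)
    (1,4) via x @ 0.5280
    (0,4) via x @ 1.5633  # hit
  → r_2 = 1.5633
beam 3: φ=0°, α=240°
  direction (-0.5000, -0.8660); cell (2,4); t to first gridline: x 1.0200, y 0.8314 (then +2.0000 / +1.1547)
    (2,3) via y @ 0.8314
    (1,3) via x @ 1.0200
    (1,2) via y @ 1.9861
    (0,2) via x @ 3.0200  # hit
  → r_3 = 3.0200
beam 4: φ=45°, α=285°
  direction (0.2588, -0.9659); cell (2,4); t to first gridline: x 1.8932, y 0.7454 (then +3.8637 / +1.0353)
    (2,3) via y @ 0.7454
    (2,2) via y @ 1.7807
    (3,2) via x @ 1.8932
    (3,1) via y @ 2.8160
    (3,0) via y @ 3.8512  # hit
  → r_4 = 3.8512
beam 5: φ=90°, α=330°
  direction (0.8660, -0.5000); cell (2,4); t to first gridline: x 0.5658, y 1.4400 (then +1.1547 / +2.0000)
    (3,4) via x @ 0.5658
    (3,3) via y @ 1.4400
    (4,3) via x @ 1.7205
    (5,3) via x @ 2.8752
    (5,2) via y @ 3.4400
    (6,2) via x @ 4.0299  # hit
  → r_5 = 4.0299

ranges = [0.5889, 1.5633, 3.0200, 3.8512, 4.0299]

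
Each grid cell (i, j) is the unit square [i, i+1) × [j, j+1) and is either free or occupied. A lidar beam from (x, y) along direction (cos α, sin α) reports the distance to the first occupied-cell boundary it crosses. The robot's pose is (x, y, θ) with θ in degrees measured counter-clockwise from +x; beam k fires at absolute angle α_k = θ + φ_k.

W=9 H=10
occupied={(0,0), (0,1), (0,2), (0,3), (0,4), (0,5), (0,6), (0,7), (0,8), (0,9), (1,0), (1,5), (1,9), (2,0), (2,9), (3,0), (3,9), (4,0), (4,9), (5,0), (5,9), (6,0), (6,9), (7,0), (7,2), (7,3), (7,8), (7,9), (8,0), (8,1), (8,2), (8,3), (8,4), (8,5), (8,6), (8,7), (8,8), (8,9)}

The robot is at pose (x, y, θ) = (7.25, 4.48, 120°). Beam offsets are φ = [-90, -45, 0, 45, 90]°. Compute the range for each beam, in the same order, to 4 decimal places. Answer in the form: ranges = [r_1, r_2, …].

ranges = [0.8660, 2.8978, 5.2192, 5.4352, 6.9600]

beam 1: φ=-90°, α=30°
  d=(0.8660,0.5000)  start (7,4)  tX=0.8660 tY=1.0400  stride 1/|dx|=1.1547 1/|dy|=2.0000
    cross x-line → (8,4), t=0.8660 (wall)
  → r_1 = 0.8660
beam 2: φ=-45°, α=75°
  d=(0.2588,0.9659)  start (7,4)  tX=2.8978 tY=0.5383  stride 1/|dx|=3.8637 1/|dy|=1.0353
    cross y-line → (7,5), t=0.5383
    cross y-line → (7,6), t=1.5736
    cross y-line → (7,7), t=2.6089
    cross x-line → (8,7), t=2.8978 (wall)
  → r_2 = 2.8978
beam 3: φ=0°, α=120°
  d=(-0.5000,0.8660)  start (7,4)  tX=0.5000 tY=0.6004  stride 1/|dx|=2.0000 1/|dy|=1.1547
    cross x-line → (6,4), t=0.5000
    cross y-line → (6,5), t=0.6004
    cross y-line → (6,6), t=1.7551
    cross x-line → (5,6), t=2.5000
    cross y-line → (5,7), t=2.9098
    cross y-line → (5,8), t=4.0645
    cross x-line → (4,8), t=4.5000
    cross y-line → (4,9), t=5.2192 (wall)
  → r_3 = 5.2192
beam 4: φ=45°, α=165°
  d=(-0.9659,0.2588)  start (7,4)  tX=0.2588 tY=2.0091  stride 1/|dx|=1.0353 1/|dy|=3.8637
    cross x-line → (6,4), t=0.2588
    cross x-line → (5,4), t=1.2941
    cross y-line → (5,5), t=2.0091
    cross x-line → (4,5), t=2.3294
    cross x-line → (3,5), t=3.3646
    cross x-line → (2,5), t=4.3999
    cross x-line → (1,5), t=5.4352 (wall)
  → r_4 = 5.4352
beam 5: φ=90°, α=210°
  d=(-0.8660,-0.5000)  start (7,4)  tX=0.2887 tY=0.9600  stride 1/|dx|=1.1547 1/|dy|=2.0000
    cross x-line → (6,4), t=0.2887
    cross y-line → (6,3), t=0.9600
    cross x-line → (5,3), t=1.4434
    cross x-line → (4,3), t=2.5981
    cross y-line → (4,2), t=2.9600
    cross x-line → (3,2), t=3.7528
    cross x-line → (2,2), t=4.9075
    cross y-line → (2,1), t=4.9600
    cross x-line → (1,1), t=6.0622
    cross y-line → (1,0), t=6.9600 (wall)
  → r_5 = 6.9600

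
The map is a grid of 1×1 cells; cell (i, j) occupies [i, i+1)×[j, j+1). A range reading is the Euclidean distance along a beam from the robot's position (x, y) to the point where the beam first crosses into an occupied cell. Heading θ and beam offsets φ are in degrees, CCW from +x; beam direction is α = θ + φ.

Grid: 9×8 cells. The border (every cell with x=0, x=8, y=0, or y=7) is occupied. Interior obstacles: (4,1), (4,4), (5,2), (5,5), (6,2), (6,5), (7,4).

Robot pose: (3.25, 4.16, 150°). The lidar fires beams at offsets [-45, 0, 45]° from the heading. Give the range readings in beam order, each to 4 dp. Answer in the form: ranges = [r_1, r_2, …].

ranges = [2.9402, 2.5981, 2.3294]

beam 1: φ=-45°, α=105°
  d=(-0.2588,0.9659)  start (3,4)  tX=0.9659 tY=0.8696  stride 1/|dx|=3.8637 1/|dy|=1.0353
    cross y-line → (3,5), t=0.8696
    cross x-line → (2,5), t=0.9659
    cross y-line → (2,6), t=1.9049
    cross y-line → (2,7), t=2.9402 (wall)
  → r_1 = 2.9402
beam 2: φ=0°, α=150°
  d=(-0.8660,0.5000)  start (3,4)  tX=0.2887 tY=1.6800  stride 1/|dx|=1.1547 1/|dy|=2.0000
    cross x-line → (2,4), t=0.2887
    cross x-line → (1,4), t=1.4434
    cross y-line → (1,5), t=1.6800
    cross x-line → (0,5), t=2.5981 (wall)
  → r_2 = 2.5981
beam 3: φ=45°, α=195°
  d=(-0.9659,-0.2588)  start (3,4)  tX=0.2588 tY=0.6182  stride 1/|dx|=1.0353 1/|dy|=3.8637
    cross x-line → (2,4), t=0.2588
    cross y-line → (2,3), t=0.6182
    cross x-line → (1,3), t=1.2941
    cross x-line → (0,3), t=2.3294 (wall)
  → r_3 = 2.3294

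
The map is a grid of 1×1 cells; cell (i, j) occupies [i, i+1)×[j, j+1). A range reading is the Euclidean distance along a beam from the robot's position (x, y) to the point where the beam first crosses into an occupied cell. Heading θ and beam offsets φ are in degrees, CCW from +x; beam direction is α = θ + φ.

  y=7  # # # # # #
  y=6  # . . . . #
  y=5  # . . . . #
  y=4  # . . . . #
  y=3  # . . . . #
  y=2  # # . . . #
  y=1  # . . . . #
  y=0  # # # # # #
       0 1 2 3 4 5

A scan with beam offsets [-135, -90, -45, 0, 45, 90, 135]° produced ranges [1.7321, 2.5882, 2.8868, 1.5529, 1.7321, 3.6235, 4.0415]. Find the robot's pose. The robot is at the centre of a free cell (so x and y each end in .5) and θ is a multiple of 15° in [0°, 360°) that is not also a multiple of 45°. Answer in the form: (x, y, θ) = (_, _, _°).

Enumerate (i+0.5, j+0.5, θ) over the 23 free cells and 16 admissible headings. For each, cast all 7 beams and compare to the given ranges.
  (4.5, 5.5, 15°): beam 1 = 5.1962 ≠ 1.7321 ✗
  (3.5, 4.5, 255°): beam 1 = 2.8868 ≠ 1.7321 ✗
  (4.5, 3.5, 120°): beam 1 = 0.5176 ≠ 1.7321 ✗
  (4.5, 2.5, 60°): beam 1 = 1.5529 ≠ 1.7321 ✗
  …
  (3.5, 3.5, 345°): r_1=1.7321, r_2=2.5882, r_3=2.8868, r_4=1.5529, r_5=1.7321, r_6=3.6235, r_7=4.0415 — all match ✓
Only this pose fits every beam.

(x, y, θ) = (3.5, 3.5, 345°)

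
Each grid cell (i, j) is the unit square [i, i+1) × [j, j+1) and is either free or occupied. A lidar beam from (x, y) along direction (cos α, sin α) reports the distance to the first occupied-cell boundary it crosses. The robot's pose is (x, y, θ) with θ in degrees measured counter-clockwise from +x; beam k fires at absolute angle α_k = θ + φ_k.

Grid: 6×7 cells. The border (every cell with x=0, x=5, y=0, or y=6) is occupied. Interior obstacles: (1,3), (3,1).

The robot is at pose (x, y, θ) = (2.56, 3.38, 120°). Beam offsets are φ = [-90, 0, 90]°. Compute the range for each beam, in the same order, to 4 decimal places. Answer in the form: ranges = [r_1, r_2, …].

ranges = [2.8175, 3.0253, 0.6466]

beam 1: φ=-90°, α=30°
  cosα=0.8660 sinα=0.5000 | (2,3) | tMaxX 0.5081 tMaxY 1.2400 | tΔX 1.1547 tΔY 2.0000
    t=0.5081 [x] (3,3)
    t=1.2400 [y] (3,4)
    t=1.6628 [x] (4,4)
    t=2.8175 [x] (5,4) — stop
  → r_1 = 2.8175
beam 2: φ=0°, α=120°
  cosα=-0.5000 sinα=0.8660 | (2,3) | tMaxX 1.1200 tMaxY 0.7159 | tΔX 2.0000 tΔY 1.1547
    t=0.7159 [y] (2,4)
    t=1.1200 [x] (1,4)
    t=1.8706 [y] (1,5)
    t=3.0253 [y] (1,6) — stop
  → r_2 = 3.0253
beam 3: φ=90°, α=210°
  cosα=-0.8660 sinα=-0.5000 | (2,3) | tMaxX 0.6466 tMaxY 0.7600 | tΔX 1.1547 tΔY 2.0000
    t=0.6466 [x] (1,3) — stop
  → r_3 = 0.6466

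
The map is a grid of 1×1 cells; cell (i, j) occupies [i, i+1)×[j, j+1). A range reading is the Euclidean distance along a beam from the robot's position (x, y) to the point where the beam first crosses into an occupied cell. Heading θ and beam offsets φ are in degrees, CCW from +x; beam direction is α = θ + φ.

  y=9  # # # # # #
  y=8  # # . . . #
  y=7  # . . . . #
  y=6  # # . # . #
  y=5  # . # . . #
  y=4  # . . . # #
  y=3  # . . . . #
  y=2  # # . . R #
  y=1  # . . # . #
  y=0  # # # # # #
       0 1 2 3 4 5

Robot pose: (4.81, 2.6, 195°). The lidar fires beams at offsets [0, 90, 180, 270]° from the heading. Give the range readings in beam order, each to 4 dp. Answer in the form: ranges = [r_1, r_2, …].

beam 1: φ=0°, α=195°
  cosα=-0.9659 sinα=-0.2588 | (4,2) | tMaxX 0.8386 tMaxY 2.3182 | tΔX 1.0353 tΔY 3.8637
    t=0.8386 [x] (3,2)
    t=1.8738 [x] (2,2)
    t=2.3182 [y] (2,1)
    t=2.9091 [x] (1,1)
    t=3.9444 [x] (0,1) — stop
  → r_1 = 3.9444
beam 2: φ=90°, α=285°
  cosα=0.2588 sinα=-0.9659 | (4,2) | tMaxX 0.7341 tMaxY 0.6212 | tΔX 3.8637 tΔY 1.0353
    t=0.6212 [y] (4,1)
    t=0.7341 [x] (5,1) — stop
  → r_2 = 0.7341
beam 3: φ=180°, α=15°
  cosα=0.9659 sinα=0.2588 | (4,2) | tMaxX 0.1967 tMaxY 1.5455 | tΔX 1.0353 tΔY 3.8637
    t=0.1967 [x] (5,2) — stop
  → r_3 = 0.1967
beam 4: φ=270°, α=105°
  cosα=-0.2588 sinα=0.9659 | (4,2) | tMaxX 3.1296 tMaxY 0.4141 | tΔX 3.8637 tΔY 1.0353
    t=0.4141 [y] (4,3)
    t=1.4494 [y] (4,4) — stop
  → r_4 = 1.4494

ranges = [3.9444, 0.7341, 0.1967, 1.4494]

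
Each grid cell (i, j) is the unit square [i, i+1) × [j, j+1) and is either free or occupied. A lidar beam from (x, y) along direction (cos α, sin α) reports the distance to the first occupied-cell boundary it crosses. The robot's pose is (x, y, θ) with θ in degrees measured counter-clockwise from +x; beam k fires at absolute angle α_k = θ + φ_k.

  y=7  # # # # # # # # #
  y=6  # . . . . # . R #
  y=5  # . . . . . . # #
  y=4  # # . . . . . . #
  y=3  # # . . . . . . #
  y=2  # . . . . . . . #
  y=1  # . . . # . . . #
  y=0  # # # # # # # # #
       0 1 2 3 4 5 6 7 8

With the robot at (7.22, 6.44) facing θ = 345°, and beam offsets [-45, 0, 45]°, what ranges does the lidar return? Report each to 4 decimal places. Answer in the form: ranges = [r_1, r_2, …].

ranges = [0.5081, 0.8075, 0.9007]

beam 1: φ=-45°, α=300°
  dir = (cos 300°, sin 300°) = (0.5000, -0.8660); from cell (7,6)
  next x-line at t=1.5600, next y-line at t=0.5081; Δt_x=2.0000, Δt_y=1.1547
    y: enter (7,5) at t=0.5081 ← occupied
  → r_1 = 0.5081
beam 2: φ=0°, α=345°
  dir = (cos 345°, sin 345°) = (0.9659, -0.2588); from cell (7,6)
  next x-line at t=0.8075, next y-line at t=1.7000; Δt_x=1.0353, Δt_y=3.8637
    x: enter (8,6) at t=0.8075 ← occupied
  → r_2 = 0.8075
beam 3: φ=45°, α=30°
  dir = (cos 30°, sin 30°) = (0.8660, 0.5000); from cell (7,6)
  next x-line at t=0.9007, next y-line at t=1.1200; Δt_x=1.1547, Δt_y=2.0000
    x: enter (8,6) at t=0.9007 ← occupied
  → r_3 = 0.9007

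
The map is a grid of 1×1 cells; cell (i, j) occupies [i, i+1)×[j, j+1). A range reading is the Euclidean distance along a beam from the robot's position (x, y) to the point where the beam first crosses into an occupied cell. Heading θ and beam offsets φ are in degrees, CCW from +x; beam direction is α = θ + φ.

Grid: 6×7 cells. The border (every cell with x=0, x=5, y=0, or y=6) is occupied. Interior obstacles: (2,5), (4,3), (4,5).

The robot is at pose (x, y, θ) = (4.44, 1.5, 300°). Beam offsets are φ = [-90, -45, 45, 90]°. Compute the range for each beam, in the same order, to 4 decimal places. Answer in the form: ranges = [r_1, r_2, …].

ranges = [1.0000, 0.5176, 0.5798, 0.6466]

beam 1: φ=-90°, α=210°
  cosα=-0.8660 sinα=-0.5000 | (4,1) | tMaxX 0.5081 tMaxY 1.0000 | tΔX 1.1547 tΔY 2.0000
    t=0.5081 [x] (3,1)
    t=1.0000 [y] (3,0) — stop
  → r_1 = 1.0000
beam 2: φ=-45°, α=255°
  cosα=-0.2588 sinα=-0.9659 | (4,1) | tMaxX 1.7000 tMaxY 0.5176 | tΔX 3.8637 tΔY 1.0353
    t=0.5176 [y] (4,0) — stop
  → r_2 = 0.5176
beam 3: φ=45°, α=345°
  cosα=0.9659 sinα=-0.2588 | (4,1) | tMaxX 0.5798 tMaxY 1.9319 | tΔX 1.0353 tΔY 3.8637
    t=0.5798 [x] (5,1) — stop
  → r_3 = 0.5798
beam 4: φ=90°, α=30°
  cosα=0.8660 sinα=0.5000 | (4,1) | tMaxX 0.6466 tMaxY 1.0000 | tΔX 1.1547 tΔY 2.0000
    t=0.6466 [x] (5,1) — stop
  → r_4 = 0.6466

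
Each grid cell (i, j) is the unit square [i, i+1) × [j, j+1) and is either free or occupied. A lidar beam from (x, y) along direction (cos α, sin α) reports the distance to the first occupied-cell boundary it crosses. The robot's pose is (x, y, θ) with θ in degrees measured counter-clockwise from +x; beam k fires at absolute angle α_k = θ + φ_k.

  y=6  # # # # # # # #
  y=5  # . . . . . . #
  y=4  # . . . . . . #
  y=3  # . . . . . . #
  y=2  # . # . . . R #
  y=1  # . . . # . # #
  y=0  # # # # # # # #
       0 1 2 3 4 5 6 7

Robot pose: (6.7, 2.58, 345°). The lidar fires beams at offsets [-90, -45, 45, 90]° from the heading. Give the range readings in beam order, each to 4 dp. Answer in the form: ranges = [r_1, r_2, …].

beam 1: φ=-90°, α=255°
  d=(-0.2588,-0.9659)  start (6,2)  tX=2.7046 tY=0.6005  stride 1/|dx|=3.8637 1/|dy|=1.0353
    cross y-line → (6,1), t=0.6005 (wall)
  → r_1 = 0.6005
beam 2: φ=-45°, α=300°
  d=(0.5000,-0.8660)  start (6,2)  tX=0.6000 tY=0.6697  stride 1/|dx|=2.0000 1/|dy|=1.1547
    cross x-line → (7,2), t=0.6000 (wall)
  → r_2 = 0.6000
beam 3: φ=45°, α=30°
  d=(0.8660,0.5000)  start (6,2)  tX=0.3464 tY=0.8400  stride 1/|dx|=1.1547 1/|dy|=2.0000
    cross x-line → (7,2), t=0.3464 (wall)
  → r_3 = 0.3464
beam 4: φ=90°, α=75°
  d=(0.2588,0.9659)  start (6,2)  tX=1.1591 tY=0.4348  stride 1/|dx|=3.8637 1/|dy|=1.0353
    cross y-line → (6,3), t=0.4348
    cross x-line → (7,3), t=1.1591 (wall)
  → r_4 = 1.1591

ranges = [0.6005, 0.6000, 0.3464, 1.1591]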